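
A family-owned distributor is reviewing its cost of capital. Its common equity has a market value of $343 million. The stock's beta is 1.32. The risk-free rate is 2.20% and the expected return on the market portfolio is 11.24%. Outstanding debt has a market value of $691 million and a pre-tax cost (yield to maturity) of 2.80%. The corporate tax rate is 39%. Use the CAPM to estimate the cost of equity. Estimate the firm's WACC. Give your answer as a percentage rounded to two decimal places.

5.83%

Market risk premium = 11.24% − 2.2% = 9.04%.
Cost of equity via CAPM: Re = 2.2% + 1.32 × 9.04% = 14.1328%.
Total capital V = 343 + 691 = 1034.
Equity: weight = 343/1034 = 0.3317; cost = 14.1328%.
Debt: weight = 691/1034 = 0.6683; after-tax cost = 2.8% × (1 − 39%) = 1.7080%.
WACC = 0.3317 × 14.1328% + 0.6683 × 1.7080% = 5.8296%.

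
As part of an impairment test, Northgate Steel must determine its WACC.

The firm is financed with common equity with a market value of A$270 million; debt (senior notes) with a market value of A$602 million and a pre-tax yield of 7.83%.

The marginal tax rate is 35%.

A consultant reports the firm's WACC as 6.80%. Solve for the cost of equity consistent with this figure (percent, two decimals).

10.61%

Total capital V = 270 + 602 = 872.
Equity weight = 270/872 = 0.3096.
Senior notes weight = 602/872 = 0.6904.
Debt contribution = 0.6904 × 7.83% × (1 − 35%) = 3.5136%.
Required equity contribution = 6.8% − 3.5136% = 3.2864%.
Re = 3.2864% / 0.3096 = 10.6138%.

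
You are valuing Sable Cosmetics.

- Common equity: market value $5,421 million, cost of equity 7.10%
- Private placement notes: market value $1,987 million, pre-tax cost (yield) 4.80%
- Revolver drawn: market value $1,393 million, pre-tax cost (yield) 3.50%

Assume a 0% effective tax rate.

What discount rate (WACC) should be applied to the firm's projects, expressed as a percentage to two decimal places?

Total capital V = 5421 + 1987 + 1393 = 8801.
Equity: weight = 5421/8801 = 0.6160; cost = 7.1%.
Private placement notes: weight = 1987/8801 = 0.2258; after-tax cost = 4.8% × (1 − 0%) = 4.8000%.
Revolver drawn: weight = 1393/8801 = 0.1583; after-tax cost = 3.5% × (1 − 0%) = 3.5000%.
WACC = 0.6160 × 7.1000% + 0.2258 × 4.8000% + 0.1583 × 3.5000% = 6.0109%.

6.01%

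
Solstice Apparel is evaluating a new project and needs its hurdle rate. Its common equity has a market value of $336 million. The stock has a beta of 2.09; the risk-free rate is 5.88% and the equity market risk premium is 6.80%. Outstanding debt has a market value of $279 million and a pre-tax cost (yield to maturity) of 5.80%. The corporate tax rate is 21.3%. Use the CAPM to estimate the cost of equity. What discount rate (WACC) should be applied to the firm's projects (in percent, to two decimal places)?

Cost of equity via CAPM: Re = 5.88% + 2.09 × 6.8% = 20.0920%.
Total capital V = 336 + 279 = 615.
Equity: weight = 336/615 = 0.5463; cost = 20.092%.
Debt: weight = 279/615 = 0.4537; after-tax cost = 5.8% × (1 − 21.3%) = 4.5646%.
WACC = 0.5463 × 20.0920% + 0.4537 × 4.5646% = 13.0479%.

13.05%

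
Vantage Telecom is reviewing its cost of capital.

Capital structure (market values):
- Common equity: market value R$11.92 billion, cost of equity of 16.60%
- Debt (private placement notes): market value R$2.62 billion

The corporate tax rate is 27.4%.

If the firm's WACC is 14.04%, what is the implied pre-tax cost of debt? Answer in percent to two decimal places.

Total capital V = 11.92 + 2.62 = 14.54.
Equity weight = 11.92/14.54 = 0.8198.
Private placement notes weight = 2.62/14.54 = 0.1802.
Equity contribution = 0.8198 × 16.6% = 13.6088%.
Remaining for debt = 14.04% − 13.6088% = 0.4312%.
Rd × (1 − 27.4%) × 0.1802 = 0.4312%  ⇒  Rd = 3.2961%.

3.30%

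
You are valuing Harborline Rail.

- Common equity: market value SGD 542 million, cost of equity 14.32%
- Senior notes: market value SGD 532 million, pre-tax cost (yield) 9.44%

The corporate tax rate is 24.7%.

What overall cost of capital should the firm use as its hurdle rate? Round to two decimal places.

Total capital V = 542 + 532 = 1074.
Equity: weight = 542/1074 = 0.5047; cost = 14.32%.
Senior notes: weight = 532/1074 = 0.4953; after-tax cost = 9.44% × (1 − 24.7%) = 7.1083%.
WACC = 0.5047 × 14.3200% + 0.4953 × 7.1083% = 10.7477%.

10.75%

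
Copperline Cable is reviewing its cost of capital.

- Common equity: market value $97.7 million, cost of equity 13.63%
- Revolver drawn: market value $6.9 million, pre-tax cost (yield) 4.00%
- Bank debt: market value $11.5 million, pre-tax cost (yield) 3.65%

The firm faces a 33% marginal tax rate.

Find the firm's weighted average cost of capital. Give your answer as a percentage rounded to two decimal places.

11.87%

Total capital V = 97.7 + 6.9 + 11.5 = 116.1.
Equity: weight = 97.7/116.1 = 0.8415; cost = 13.63%.
Revolver drawn: weight = 6.9/116.1 = 0.0594; after-tax cost = 4% × (1 − 33%) = 2.6800%.
Bank debt: weight = 11.5/116.1 = 0.0991; after-tax cost = 3.65% × (1 − 33%) = 2.4455%.
WACC = 0.8415 × 13.6300% + 0.0594 × 2.6800% + 0.0991 × 2.4455% = 11.8714%.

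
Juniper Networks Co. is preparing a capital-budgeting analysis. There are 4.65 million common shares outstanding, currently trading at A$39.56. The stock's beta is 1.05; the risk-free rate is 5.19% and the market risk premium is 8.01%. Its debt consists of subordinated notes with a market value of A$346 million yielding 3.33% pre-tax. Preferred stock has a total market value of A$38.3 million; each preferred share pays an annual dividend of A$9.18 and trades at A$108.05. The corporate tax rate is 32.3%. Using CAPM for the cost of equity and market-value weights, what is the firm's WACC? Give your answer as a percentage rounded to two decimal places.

6.35%

Cost of equity via CAPM: Re = 5.19% + 1.05 × 8.01% = 13.6005%.
Cost of preferred: Rp = 9.18 / 108.05 = 8.4961%.
Market value of equity E = 39.56 × 4.65m = 183.954m.
Total capital V = 183.954 + 38.3 + 346 = 568.254.
Equity: weight = 183.954/568.254 = 0.3237; cost = 13.6005%.
Preferred: weight = 38.3/568.254 = 0.0674; cost = 8.4961%.
Subordinated notes: weight = 346/568.254 = 0.6089; after-tax cost = 3.33% × (1 − 32.3%) = 2.2544%.
WACC = 0.3237 × 13.6005% + 0.0674 × 8.4961% + 0.6089 × 2.2544% = 6.3480%.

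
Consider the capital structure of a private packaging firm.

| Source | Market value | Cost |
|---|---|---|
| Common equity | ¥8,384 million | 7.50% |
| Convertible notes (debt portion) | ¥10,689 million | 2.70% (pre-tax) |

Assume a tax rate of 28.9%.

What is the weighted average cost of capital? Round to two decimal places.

4.37%

Total capital V = 8384 + 10689 = 19073.
Equity: weight = 8384/19073 = 0.4396; cost = 7.5%.
Convertible notes (debt portion): weight = 10689/19073 = 0.5604; after-tax cost = 2.7% × (1 − 28.9%) = 1.9197%.
WACC = 0.4396 × 7.5000% + 0.5604 × 1.9197% = 4.3727%.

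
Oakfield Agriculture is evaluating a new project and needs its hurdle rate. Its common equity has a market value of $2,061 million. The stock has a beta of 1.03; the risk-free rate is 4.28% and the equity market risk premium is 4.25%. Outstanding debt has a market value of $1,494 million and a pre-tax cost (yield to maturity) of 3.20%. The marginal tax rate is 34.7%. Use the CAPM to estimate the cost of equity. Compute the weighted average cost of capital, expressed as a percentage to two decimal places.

5.90%

Cost of equity via CAPM: Re = 4.28% + 1.03 × 4.25% = 8.6575%.
Total capital V = 2061 + 1494 = 3555.
Equity: weight = 2061/3555 = 0.5797; cost = 8.6575%.
Debt: weight = 1494/3555 = 0.4203; after-tax cost = 3.2% × (1 − 34.7%) = 2.0896%.
WACC = 0.5797 × 8.6575% + 0.4203 × 2.0896% = 5.8973%.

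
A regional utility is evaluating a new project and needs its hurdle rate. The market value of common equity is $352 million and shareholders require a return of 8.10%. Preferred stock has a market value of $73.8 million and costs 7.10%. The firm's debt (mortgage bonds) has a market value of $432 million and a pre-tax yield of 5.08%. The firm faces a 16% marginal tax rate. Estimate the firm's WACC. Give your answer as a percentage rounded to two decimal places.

6.08%

Total capital V = 352 + 73.8 + 432 = 857.8.
Equity: weight = 352/857.8 = 0.4104; cost = 8.1%.
Preferred: weight = 73.8/857.8 = 0.0860; cost = 7.1%.
Mortgage bonds: weight = 432/857.8 = 0.5036; after-tax cost = 5.08% × (1 − 16%) = 4.2672%.
WACC = 0.4104 × 8.1000% + 0.0860 × 7.1000% + 0.5036 × 4.2672% = 6.0837%.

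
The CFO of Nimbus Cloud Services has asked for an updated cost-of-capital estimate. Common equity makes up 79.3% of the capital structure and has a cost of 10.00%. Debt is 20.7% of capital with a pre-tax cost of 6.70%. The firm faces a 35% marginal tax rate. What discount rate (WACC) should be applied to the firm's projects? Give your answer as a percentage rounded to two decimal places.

After-tax cost of debt = 6.7% × (1 − 35%) = 4.3550%.
WACC = 0.793 × 10.0000% + 0.207 × 4.3550% = 8.8315%.

8.83%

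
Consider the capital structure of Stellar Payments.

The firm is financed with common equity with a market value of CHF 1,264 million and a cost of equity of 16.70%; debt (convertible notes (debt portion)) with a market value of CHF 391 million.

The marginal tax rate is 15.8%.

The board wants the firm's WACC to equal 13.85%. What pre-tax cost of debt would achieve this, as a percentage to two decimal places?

Total capital V = 1264 + 391 = 1655.
Equity weight = 1264/1655 = 0.7637.
Convertible notes (debt portion) weight = 391/1655 = 0.2363.
Equity contribution = 0.7637 × 16.7% = 12.7546%.
Remaining for debt = 13.85% − 12.7546% = 1.0954%.
Rd × (1 − 15.8%) × 0.2363 = 1.0954%  ⇒  Rd = 5.5068%.

5.51%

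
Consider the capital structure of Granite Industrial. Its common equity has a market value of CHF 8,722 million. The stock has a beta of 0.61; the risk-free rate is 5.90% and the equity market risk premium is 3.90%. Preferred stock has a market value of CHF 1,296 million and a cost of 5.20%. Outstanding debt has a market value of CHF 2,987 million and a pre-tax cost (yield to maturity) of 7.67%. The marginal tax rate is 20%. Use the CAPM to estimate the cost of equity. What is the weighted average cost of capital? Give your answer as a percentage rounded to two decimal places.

Cost of equity via CAPM: Re = 5.9% + 0.61 × 3.9% = 8.2790%.
Total capital V = 8722 + 1296 + 2987 = 13005.
Equity: weight = 8722/13005 = 0.6707; cost = 8.279%.
Preferred: weight = 1296/13005 = 0.0997; cost = 5.2%.
Debt: weight = 2987/13005 = 0.2297; after-tax cost = 7.67% × (1 − 20%) = 6.1360%.
WACC = 0.6707 × 8.2790% + 0.0997 × 5.2000% + 0.2297 × 6.1360% = 7.4800%.

7.48%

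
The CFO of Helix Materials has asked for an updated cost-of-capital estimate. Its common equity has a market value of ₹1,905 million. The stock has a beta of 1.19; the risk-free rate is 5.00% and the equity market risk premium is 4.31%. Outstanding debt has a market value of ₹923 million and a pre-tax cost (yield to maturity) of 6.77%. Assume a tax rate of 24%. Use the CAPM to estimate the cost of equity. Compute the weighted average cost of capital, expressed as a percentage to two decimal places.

Cost of equity via CAPM: Re = 5.0% + 1.19 × 4.31% = 10.1289%.
Total capital V = 1905 + 923 = 2828.
Equity: weight = 1905/2828 = 0.6736; cost = 10.1289%.
Debt: weight = 923/2828 = 0.3264; after-tax cost = 6.77% × (1 − 24%) = 5.1452%.
WACC = 0.6736 × 10.1289% + 0.3264 × 5.1452% = 8.5023%.

8.50%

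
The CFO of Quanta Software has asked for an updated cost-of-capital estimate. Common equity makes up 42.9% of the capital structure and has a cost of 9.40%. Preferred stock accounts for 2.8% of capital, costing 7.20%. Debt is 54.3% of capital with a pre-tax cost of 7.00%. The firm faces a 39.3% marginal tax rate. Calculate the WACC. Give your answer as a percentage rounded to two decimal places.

6.54%

After-tax cost of debt = 7% × (1 − 39.3%) = 4.2490%.
WACC = 0.429 × 9.4000% + 0.028 × 7.2000% + 0.543 × 4.2490% = 6.5414%.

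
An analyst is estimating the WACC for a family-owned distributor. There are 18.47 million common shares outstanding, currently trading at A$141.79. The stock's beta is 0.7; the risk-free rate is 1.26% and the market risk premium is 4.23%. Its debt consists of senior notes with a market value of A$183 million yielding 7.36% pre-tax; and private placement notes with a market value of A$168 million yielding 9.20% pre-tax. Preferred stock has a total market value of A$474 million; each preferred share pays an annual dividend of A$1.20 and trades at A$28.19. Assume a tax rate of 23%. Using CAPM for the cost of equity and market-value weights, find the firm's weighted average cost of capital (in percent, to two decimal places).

Cost of equity via CAPM: Re = 1.26% + 0.7 × 4.23% = 4.2210%.
Cost of preferred: Rp = 1.2 / 28.19 = 4.2568%.
Market value of equity E = 141.79 × 18.47m = 2618.8613m.
Total capital V = 2618.8613 + 474 + 183 + 168 = 3443.8613.
Equity: weight = 2618.8613/3443.8613 = 0.7604; cost = 4.221%.
Preferred: weight = 474/3443.8613 = 0.1376; cost = 4.2568%.
Senior notes: weight = 183/3443.8613 = 0.0531; after-tax cost = 7.36% × (1 − 23%) = 5.6672%.
Private placement notes: weight = 168/3443.8613 = 0.0488; after-tax cost = 9.2% × (1 − 23%) = 7.0840%.
WACC = 0.7604 × 4.2210% + 0.1376 × 4.2568% + 0.0531 × 5.6672% + 0.0488 × 7.0840% = 4.4424%.

4.44%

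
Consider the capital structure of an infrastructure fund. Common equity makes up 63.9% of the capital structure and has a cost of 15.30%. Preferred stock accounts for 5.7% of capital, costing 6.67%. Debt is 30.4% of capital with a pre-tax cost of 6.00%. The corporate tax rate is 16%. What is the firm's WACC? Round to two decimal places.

11.69%

After-tax cost of debt = 6% × (1 − 16%) = 5.0400%.
WACC = 0.639 × 15.3000% + 0.057 × 6.6700% + 0.304 × 5.0400% = 11.6890%.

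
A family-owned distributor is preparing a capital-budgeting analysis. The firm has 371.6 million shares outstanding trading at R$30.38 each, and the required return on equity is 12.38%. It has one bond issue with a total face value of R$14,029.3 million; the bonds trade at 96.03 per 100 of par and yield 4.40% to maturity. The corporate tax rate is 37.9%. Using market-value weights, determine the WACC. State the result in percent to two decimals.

7.13%

Market value of equity E = 30.38 × 371.6m = 11289.208m. Market value of debt D = 14029.3m × 96.03/100 = 13472.33679m.
Total capital V = 11289.208 + 13472.33679 = 24761.54479.
Equity: weight = 11289.208/24761.54479 = 0.4559; cost = 12.38%.
Bonds outstanding: weight = 13472.33679/24761.54479 = 0.5441; after-tax cost = 4.4% × (1 − 37.9%) = 2.7324%.
WACC = 0.4559 × 12.3800% + 0.5441 × 2.7324% = 7.1309%.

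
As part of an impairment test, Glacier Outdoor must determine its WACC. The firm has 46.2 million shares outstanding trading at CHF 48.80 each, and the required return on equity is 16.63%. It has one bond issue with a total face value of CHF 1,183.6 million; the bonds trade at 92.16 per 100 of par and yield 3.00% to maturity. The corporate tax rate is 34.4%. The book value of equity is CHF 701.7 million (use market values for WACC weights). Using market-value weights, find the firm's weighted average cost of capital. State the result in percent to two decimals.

11.85%

Market value of equity E = 48.8 × 46.2m = 2254.56m. Market value of debt D = 1183.6m × 92.16/100 = 1090.80576m.
Total capital V = 2254.56 + 1090.80576 = 3345.36576.
Equity: weight = 2254.56/3345.36576 = 0.6739; cost = 16.63%.
Bonds outstanding: weight = 1090.80576/3345.36576 = 0.3261; after-tax cost = 3% × (1 − 34.4%) = 1.9680%.
WACC = 0.6739 × 16.6300% + 0.3261 × 1.9680% = 11.8492%.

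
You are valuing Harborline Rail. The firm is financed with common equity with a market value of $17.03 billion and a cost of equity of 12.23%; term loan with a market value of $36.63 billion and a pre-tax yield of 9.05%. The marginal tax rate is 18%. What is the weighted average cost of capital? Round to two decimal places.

8.95%

Total capital V = 17.03 + 36.63 = 53.66.
Equity: weight = 17.03/53.66 = 0.3174; cost = 12.23%.
Term loan: weight = 36.63/53.66 = 0.6826; after-tax cost = 9.05% × (1 − 18%) = 7.4210%.
WACC = 0.3174 × 12.2300% + 0.6826 × 7.4210% = 8.9472%.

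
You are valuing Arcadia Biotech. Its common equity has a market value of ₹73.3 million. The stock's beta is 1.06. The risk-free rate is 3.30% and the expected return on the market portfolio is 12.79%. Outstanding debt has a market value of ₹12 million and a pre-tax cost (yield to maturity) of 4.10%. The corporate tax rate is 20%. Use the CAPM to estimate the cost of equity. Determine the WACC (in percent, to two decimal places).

11.94%

Market risk premium = 12.79% − 3.3% = 9.49%.
Cost of equity via CAPM: Re = 3.3% + 1.06 × 9.49% = 13.3594%.
Total capital V = 73.3 + 12 = 85.3.
Equity: weight = 73.3/85.3 = 0.8593; cost = 13.3594%.
Debt: weight = 12/85.3 = 0.1407; after-tax cost = 4.1% × (1 − 20%) = 3.2800%.
WACC = 0.8593 × 13.3594% + 0.1407 × 3.2800% = 11.9414%.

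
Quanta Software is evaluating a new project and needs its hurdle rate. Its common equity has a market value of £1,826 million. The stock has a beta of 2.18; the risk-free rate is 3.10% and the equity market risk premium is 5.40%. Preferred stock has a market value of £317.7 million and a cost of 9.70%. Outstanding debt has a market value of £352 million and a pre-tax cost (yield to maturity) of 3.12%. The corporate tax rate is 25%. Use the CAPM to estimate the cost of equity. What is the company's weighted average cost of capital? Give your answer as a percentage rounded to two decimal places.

12.45%

Cost of equity via CAPM: Re = 3.1% + 2.18 × 5.4% = 14.8720%.
Total capital V = 1826 + 317.7 + 352 = 2495.7.
Equity: weight = 1826/2495.7 = 0.7317; cost = 14.872%.
Preferred: weight = 317.7/2495.7 = 0.1273; cost = 9.7%.
Debt: weight = 352/2495.7 = 0.1410; after-tax cost = 3.12% × (1 − 25%) = 2.3400%.
WACC = 0.7317 × 14.8720% + 0.1273 × 9.7000% + 0.1410 × 2.3400% = 12.4461%.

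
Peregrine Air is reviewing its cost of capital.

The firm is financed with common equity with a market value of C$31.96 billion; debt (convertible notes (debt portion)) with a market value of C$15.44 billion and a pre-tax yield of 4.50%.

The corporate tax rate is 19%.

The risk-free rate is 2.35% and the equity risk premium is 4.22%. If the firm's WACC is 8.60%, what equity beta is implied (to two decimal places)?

2.05

Total capital V = 31.96 + 15.44 = 47.4.
Equity weight = 31.96/47.4 = 0.6743.
Convertible notes (debt portion) weight = 15.44/47.4 = 0.3257.
Debt contribution = 0.3257 × 4.5% × (1 − 19%) = 1.1873%.
Required equity contribution = 8.6% − 1.1873% = 7.4127%  ⇒  Re = 10.9938%.
CAPM: 10.9938% = 2.35% + β × 4.22%  ⇒  β = 2.0483.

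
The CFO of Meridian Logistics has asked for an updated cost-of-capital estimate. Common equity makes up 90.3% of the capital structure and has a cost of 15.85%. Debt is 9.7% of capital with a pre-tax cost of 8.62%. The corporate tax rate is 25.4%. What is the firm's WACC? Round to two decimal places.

After-tax cost of debt = 8.62% × (1 − 25.4%) = 6.4305%.
WACC = 0.903 × 15.8500% + 0.097 × 6.4305% = 14.9363%.

14.94%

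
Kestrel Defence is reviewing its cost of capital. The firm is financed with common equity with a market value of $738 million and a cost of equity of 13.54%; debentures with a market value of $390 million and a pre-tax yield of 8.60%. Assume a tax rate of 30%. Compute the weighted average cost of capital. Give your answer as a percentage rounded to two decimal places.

10.94%

Total capital V = 738 + 390 = 1128.
Equity: weight = 738/1128 = 0.6543; cost = 13.54%.
Debentures: weight = 390/1128 = 0.3457; after-tax cost = 8.6% × (1 − 30%) = 6.0200%.
WACC = 0.6543 × 13.5400% + 0.3457 × 6.0200% = 10.9400%.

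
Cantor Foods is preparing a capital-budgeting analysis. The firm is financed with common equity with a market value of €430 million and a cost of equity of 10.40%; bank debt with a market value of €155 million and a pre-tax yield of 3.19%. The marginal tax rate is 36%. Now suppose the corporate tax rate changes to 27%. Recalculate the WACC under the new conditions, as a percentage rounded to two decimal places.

After the change:
Total capital V = 430 + 155 = 585.
Equity: weight = 430/585 = 0.7350; cost = 10.4%.
Bank debt: weight = 155/585 = 0.2650; after-tax cost = 3.19% × (1 − 27%) = 2.3287%.
WACC = 0.7350 × 10.4000% + 0.2650 × 2.3287% = 8.2615%.

8.26%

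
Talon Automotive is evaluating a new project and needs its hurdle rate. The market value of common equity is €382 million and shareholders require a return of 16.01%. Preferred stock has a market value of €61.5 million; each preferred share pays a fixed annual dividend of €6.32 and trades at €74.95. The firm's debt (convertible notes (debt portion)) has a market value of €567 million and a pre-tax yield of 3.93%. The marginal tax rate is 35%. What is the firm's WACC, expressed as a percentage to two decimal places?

8.00%

Cost of preferred: Rp = 6.32 / 74.95 = 8.4323%.
Total capital V = 382 + 61.5 + 567 = 1010.5.
Equity: weight = 382/1010.5 = 0.3780; cost = 16.01%.
Preferred: weight = 61.5/1010.5 = 0.0609; cost = 8.4323%.
Convertible notes (debt portion): weight = 567/1010.5 = 0.5611; after-tax cost = 3.93% × (1 − 35%) = 2.5545%.
WACC = 0.3780 × 16.0100% + 0.0609 × 8.4323% + 0.5611 × 2.5545% = 7.9988%.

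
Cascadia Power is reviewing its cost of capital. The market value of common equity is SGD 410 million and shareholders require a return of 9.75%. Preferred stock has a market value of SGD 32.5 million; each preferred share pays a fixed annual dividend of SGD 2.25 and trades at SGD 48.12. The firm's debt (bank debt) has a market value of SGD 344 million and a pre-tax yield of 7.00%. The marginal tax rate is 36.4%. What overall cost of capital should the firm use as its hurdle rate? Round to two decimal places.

Cost of preferred: Rp = 2.25 / 48.12 = 4.6758%.
Total capital V = 410 + 32.5 + 344 = 786.5.
Equity: weight = 410/786.5 = 0.5213; cost = 9.75%.
Preferred: weight = 32.5/786.5 = 0.0413; cost = 4.6758%.
Bank debt: weight = 344/786.5 = 0.4374; after-tax cost = 7% × (1 − 36.4%) = 4.4520%.
WACC = 0.5213 × 9.7500% + 0.0413 × 4.6758% + 0.4374 × 4.4520% = 7.2231%.

7.22%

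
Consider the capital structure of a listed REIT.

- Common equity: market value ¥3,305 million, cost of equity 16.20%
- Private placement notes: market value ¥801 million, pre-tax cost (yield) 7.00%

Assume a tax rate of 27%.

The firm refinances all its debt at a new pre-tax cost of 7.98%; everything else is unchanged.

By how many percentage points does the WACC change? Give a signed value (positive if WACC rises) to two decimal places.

Current WACC:
Total capital V = 3305 + 801 = 4106.
Equity: weight = 3305/4106 = 0.8049; cost = 16.2%.
Private placement notes: weight = 801/4106 = 0.1951; after-tax cost = 7% × (1 − 27%) = 5.1100%.
WACC = 0.8049 × 16.2000% + 0.1951 × 5.1100% = 14.0366%.
After the change:
Total capital V = 3305 + 801 = 4106.
Equity: weight = 3305/4106 = 0.8049; cost = 16.2%.
Private placement notes: weight = 801/4106 = 0.1951; after-tax cost = 7.98% × (1 − 27%) = 5.8254%.
WACC = 0.8049 × 16.2000% + 0.1951 × 5.8254% = 14.1761%.
Change in WACC = 14.1761% − 14.0366% = 0.1396 pp.

+0.14 pp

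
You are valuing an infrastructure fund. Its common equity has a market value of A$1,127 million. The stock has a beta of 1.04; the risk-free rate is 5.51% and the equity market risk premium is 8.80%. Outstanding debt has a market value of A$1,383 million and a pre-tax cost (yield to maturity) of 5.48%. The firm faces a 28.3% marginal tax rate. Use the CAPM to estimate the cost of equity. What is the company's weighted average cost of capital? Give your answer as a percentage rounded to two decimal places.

Cost of equity via CAPM: Re = 5.51% + 1.04 × 8.8% = 14.6620%.
Total capital V = 1127 + 1383 = 2510.
Equity: weight = 1127/2510 = 0.4490; cost = 14.662%.
Debt: weight = 1383/2510 = 0.5510; after-tax cost = 5.48% × (1 − 28.3%) = 3.9292%.
WACC = 0.4490 × 14.6620% + 0.5510 × 3.9292% = 8.7482%.

8.75%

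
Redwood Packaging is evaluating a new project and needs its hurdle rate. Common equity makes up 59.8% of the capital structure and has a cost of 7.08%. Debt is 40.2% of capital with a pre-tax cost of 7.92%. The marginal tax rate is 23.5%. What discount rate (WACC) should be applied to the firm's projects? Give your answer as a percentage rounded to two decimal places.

6.67%

After-tax cost of debt = 7.92% × (1 − 23.5%) = 6.0588%.
WACC = 0.598 × 7.0800% + 0.402 × 6.0588% = 6.6695%.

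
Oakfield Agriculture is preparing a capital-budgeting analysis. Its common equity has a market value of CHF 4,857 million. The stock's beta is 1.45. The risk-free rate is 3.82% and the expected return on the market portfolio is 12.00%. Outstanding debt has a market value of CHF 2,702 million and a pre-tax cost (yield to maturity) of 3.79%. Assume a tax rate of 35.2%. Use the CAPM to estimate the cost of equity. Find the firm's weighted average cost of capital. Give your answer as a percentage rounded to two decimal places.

Market risk premium = 12.0% − 3.82% = 8.18%.
Cost of equity via CAPM: Re = 3.82% + 1.45 × 8.18% = 15.6810%.
Total capital V = 4857 + 2702 = 7559.
Equity: weight = 4857/7559 = 0.6425; cost = 15.681%.
Debt: weight = 2702/7559 = 0.3575; after-tax cost = 3.79% × (1 − 35.2%) = 2.4559%.
WACC = 0.6425 × 15.6810% + 0.3575 × 2.4559% = 10.9536%.

10.95%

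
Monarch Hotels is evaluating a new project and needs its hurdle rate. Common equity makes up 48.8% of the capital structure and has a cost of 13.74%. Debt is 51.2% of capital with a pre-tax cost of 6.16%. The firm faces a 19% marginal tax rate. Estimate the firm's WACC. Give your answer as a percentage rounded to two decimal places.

9.26%

After-tax cost of debt = 6.16% × (1 − 19%) = 4.9896%.
WACC = 0.488 × 13.7400% + 0.512 × 4.9896% = 9.2598%.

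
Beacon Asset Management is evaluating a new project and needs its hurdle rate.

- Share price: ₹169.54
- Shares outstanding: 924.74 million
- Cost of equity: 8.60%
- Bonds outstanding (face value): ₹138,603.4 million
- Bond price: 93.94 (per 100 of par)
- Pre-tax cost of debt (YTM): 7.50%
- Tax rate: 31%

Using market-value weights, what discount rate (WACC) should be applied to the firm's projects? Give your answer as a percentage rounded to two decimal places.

7.05%

Market value of equity E = 169.54 × 924.74m = 156780.4196m. Market value of debt D = 138603.4m × 93.94/100 = 130204.03396m.
Total capital V = 156780.4196 + 130204.03396 = 286984.45356.
Equity: weight = 156780.4196/286984.45356 = 0.5463; cost = 8.6%.
Bonds outstanding: weight = 130204.03396/286984.45356 = 0.4537; after-tax cost = 7.5% × (1 − 31%) = 5.1750%.
WACC = 0.5463 × 8.6000% + 0.4537 × 5.1750% = 7.0461%.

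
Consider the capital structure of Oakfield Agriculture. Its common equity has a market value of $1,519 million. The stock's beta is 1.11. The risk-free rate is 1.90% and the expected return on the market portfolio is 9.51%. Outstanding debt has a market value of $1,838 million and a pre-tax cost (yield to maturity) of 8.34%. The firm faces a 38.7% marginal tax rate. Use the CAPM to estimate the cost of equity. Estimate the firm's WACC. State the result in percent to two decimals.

Market risk premium = 9.51% − 1.9% = 7.61%.
Cost of equity via CAPM: Re = 1.9% + 1.11 × 7.61% = 10.3471%.
Total capital V = 1519 + 1838 = 3357.
Equity: weight = 1519/3357 = 0.4525; cost = 10.3471%.
Debt: weight = 1838/3357 = 0.5475; after-tax cost = 8.34% × (1 − 38.7%) = 5.1124%.
WACC = 0.4525 × 10.3471% + 0.5475 × 5.1124% = 7.4810%.

7.48%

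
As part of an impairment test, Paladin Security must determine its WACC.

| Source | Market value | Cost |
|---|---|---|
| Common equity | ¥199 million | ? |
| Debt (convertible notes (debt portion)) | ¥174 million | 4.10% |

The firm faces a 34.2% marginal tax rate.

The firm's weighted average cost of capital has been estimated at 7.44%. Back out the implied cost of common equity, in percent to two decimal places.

Total capital V = 199 + 174 = 373.
Equity weight = 199/373 = 0.5335.
Convertible notes (debt portion) weight = 174/373 = 0.4665.
Debt contribution = 0.4665 × 4.1% × (1 − 34.2%) = 1.2585%.
Required equity contribution = 7.44% − 1.2585% = 6.1815%.
Re = 6.1815% / 0.5335 = 11.5864%.

11.59%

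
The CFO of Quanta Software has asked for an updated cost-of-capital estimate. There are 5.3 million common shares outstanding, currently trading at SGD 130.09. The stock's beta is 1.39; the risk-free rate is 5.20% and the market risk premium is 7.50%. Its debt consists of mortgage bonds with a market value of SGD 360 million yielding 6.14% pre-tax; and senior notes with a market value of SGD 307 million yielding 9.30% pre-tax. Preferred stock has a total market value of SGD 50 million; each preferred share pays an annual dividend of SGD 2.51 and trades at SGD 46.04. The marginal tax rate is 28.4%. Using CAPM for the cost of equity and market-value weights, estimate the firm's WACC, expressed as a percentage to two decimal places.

10.43%

Cost of equity via CAPM: Re = 5.2% + 1.39 × 7.5% = 15.6250%.
Cost of preferred: Rp = 2.51 / 46.04 = 5.4518%.
Market value of equity E = 130.09 × 5.3m = 689.477m.
Total capital V = 689.477 + 50 + 360 + 307 = 1406.477.
Equity: weight = 689.477/1406.477 = 0.4902; cost = 15.625%.
Preferred: weight = 50/1406.477 = 0.0355; cost = 5.4518%.
Mortgage bonds: weight = 360/1406.477 = 0.2560; after-tax cost = 6.14% × (1 − 28.4%) = 4.3962%.
Senior notes: weight = 307/1406.477 = 0.2183; after-tax cost = 9.3% × (1 − 28.4%) = 6.6588%.
WACC = 0.4902 × 15.6250% + 0.0355 × 5.4518% + 0.2560 × 4.3962% + 0.2183 × 6.6588% = 10.4321%.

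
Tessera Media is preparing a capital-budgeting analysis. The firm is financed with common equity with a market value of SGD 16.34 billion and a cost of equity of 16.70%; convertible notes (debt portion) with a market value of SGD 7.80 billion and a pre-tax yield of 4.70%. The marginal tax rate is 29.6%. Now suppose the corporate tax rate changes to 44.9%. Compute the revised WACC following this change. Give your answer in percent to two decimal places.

After the change:
Total capital V = 16.34 + 7.8 = 24.14.
Equity: weight = 16.34/24.14 = 0.6769; cost = 16.7%.
Convertible notes (debt portion): weight = 7.8/24.14 = 0.3231; after-tax cost = 4.7% × (1 − 44.9%) = 2.5897%.
WACC = 0.6769 × 16.7000% + 0.3231 × 2.5897% = 12.1407%.

12.14%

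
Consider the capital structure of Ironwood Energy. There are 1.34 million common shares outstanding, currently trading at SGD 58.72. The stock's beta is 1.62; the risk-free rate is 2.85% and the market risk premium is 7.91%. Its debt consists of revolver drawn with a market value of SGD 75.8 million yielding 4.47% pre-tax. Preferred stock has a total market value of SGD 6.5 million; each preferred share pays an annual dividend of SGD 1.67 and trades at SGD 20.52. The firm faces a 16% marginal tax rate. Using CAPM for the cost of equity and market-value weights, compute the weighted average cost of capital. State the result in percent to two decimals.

9.75%

Cost of equity via CAPM: Re = 2.85% + 1.62 × 7.91% = 15.6642%.
Cost of preferred: Rp = 1.67 / 20.52 = 8.1384%.
Market value of equity E = 58.72 × 1.34m = 78.6848m.
Total capital V = 78.6848 + 6.5 + 75.8 = 160.9848.
Equity: weight = 78.6848/160.9848 = 0.4888; cost = 15.6642%.
Preferred: weight = 6.5/160.9848 = 0.0404; cost = 8.1384%.
Revolver drawn: weight = 75.8/160.9848 = 0.4709; after-tax cost = 4.47% × (1 − 16%) = 3.7548%.
WACC = 0.4888 × 15.6642% + 0.0404 × 8.1384% + 0.4709 × 3.7548% = 9.7528%.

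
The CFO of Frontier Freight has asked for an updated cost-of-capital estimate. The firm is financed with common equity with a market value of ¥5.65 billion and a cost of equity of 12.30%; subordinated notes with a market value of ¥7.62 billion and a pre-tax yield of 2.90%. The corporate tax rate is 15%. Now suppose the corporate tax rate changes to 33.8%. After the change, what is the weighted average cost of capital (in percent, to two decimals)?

After the change:
Total capital V = 5.65 + 7.62 = 13.27.
Equity: weight = 5.65/13.27 = 0.4258; cost = 12.3%.
Subordinated notes: weight = 7.62/13.27 = 0.5742; after-tax cost = 2.9% × (1 − 33.8%) = 1.9198%.
WACC = 0.4258 × 12.3000% + 0.5742 × 1.9198% = 6.3394%.

6.34%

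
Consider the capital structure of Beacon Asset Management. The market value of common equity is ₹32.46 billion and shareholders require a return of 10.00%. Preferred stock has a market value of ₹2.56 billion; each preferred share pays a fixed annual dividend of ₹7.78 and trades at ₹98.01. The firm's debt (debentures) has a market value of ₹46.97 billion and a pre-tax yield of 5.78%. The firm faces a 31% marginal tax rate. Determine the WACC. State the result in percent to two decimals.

Cost of preferred: Rp = 7.78 / 98.01 = 7.9380%.
Total capital V = 32.46 + 2.56 + 46.97 = 81.99.
Equity: weight = 32.46/81.99 = 0.3959; cost = 10%.
Preferred: weight = 2.56/81.99 = 0.0312; cost = 7.938%.
Debentures: weight = 46.97/81.99 = 0.5729; after-tax cost = 5.78% × (1 − 31%) = 3.9882%.
WACC = 0.3959 × 10.0000% + 0.0312 × 7.9380% + 0.5729 × 3.9882% = 6.4916%.

6.49%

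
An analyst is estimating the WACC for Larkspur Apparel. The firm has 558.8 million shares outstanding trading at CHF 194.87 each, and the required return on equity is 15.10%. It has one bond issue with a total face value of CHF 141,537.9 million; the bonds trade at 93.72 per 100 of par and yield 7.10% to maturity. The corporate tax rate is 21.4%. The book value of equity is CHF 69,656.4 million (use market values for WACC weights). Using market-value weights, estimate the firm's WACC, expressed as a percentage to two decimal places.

Market value of equity E = 194.87 × 558.8m = 108893.356m. Market value of debt D = 141537.9m × 93.72/100 = 132649.31988m.
Total capital V = 108893.356 + 132649.31988 = 241542.67588.
Equity: weight = 108893.356/241542.67588 = 0.4508; cost = 15.1%.
Bonds outstanding: weight = 132649.31988/241542.67588 = 0.5492; after-tax cost = 7.1% × (1 − 21.4%) = 5.5806%.
WACC = 0.4508 × 15.1000% + 0.5492 × 5.5806% = 9.8722%.

9.87%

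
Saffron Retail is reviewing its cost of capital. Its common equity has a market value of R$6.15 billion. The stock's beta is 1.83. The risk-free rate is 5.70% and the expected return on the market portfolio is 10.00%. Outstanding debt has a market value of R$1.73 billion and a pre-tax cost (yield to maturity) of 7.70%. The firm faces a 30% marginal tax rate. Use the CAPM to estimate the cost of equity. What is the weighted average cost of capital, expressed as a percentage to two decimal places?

Market risk premium = 10.0% − 5.7% = 4.3%.
Cost of equity via CAPM: Re = 5.7% + 1.83 × 4.3% = 13.5690%.
Total capital V = 6.15 + 1.73 = 7.88.
Equity: weight = 6.15/7.88 = 0.7805; cost = 13.569%.
Debt: weight = 1.73/7.88 = 0.2195; after-tax cost = 7.7% × (1 − 30%) = 5.3900%.
WACC = 0.7805 × 13.5690% + 0.2195 × 5.3900% = 11.7734%.

11.77%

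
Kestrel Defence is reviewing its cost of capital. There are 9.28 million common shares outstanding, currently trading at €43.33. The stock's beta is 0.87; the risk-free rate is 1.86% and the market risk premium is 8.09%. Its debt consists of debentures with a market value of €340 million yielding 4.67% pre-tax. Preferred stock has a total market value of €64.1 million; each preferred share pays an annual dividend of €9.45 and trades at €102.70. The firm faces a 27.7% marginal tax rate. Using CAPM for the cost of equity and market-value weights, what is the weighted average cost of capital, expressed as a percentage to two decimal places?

6.59%

Cost of equity via CAPM: Re = 1.86% + 0.87 × 8.09% = 8.8983%.
Cost of preferred: Rp = 9.45 / 102.7 = 9.2016%.
Market value of equity E = 43.33 × 9.28m = 402.1024m.
Total capital V = 402.1024 + 64.1 + 340 = 806.2024.
Equity: weight = 402.1024/806.2024 = 0.4988; cost = 8.8983%.
Preferred: weight = 64.1/806.2024 = 0.0795; cost = 9.2016%.
Debentures: weight = 340/806.2024 = 0.4217; after-tax cost = 4.67% × (1 − 27.7%) = 3.3764%.
WACC = 0.4988 × 8.8983% + 0.0795 × 9.2016% + 0.4217 × 3.3764% = 6.5937%.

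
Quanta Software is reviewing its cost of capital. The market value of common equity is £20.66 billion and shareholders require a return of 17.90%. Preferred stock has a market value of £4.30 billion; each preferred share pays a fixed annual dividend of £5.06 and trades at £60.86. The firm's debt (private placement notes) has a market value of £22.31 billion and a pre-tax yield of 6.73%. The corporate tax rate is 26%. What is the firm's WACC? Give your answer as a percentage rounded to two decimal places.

10.93%

Cost of preferred: Rp = 5.06 / 60.86 = 8.3142%.
Total capital V = 20.66 + 4.3 + 22.31 = 47.27.
Equity: weight = 20.66/47.27 = 0.4371; cost = 17.9%.
Preferred: weight = 4.3/47.27 = 0.0910; cost = 8.3142%.
Private placement notes: weight = 22.31/47.27 = 0.4720; after-tax cost = 6.73% × (1 − 26%) = 4.9802%.
WACC = 0.4371 × 17.9000% + 0.0910 × 8.3142% + 0.4720 × 4.9802% = 10.9303%.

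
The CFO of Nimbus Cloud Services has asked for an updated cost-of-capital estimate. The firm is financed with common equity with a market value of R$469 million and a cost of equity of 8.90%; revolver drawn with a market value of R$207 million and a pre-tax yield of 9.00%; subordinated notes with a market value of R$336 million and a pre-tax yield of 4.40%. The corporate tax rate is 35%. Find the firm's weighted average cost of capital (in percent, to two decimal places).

6.27%

Total capital V = 469 + 207 + 336 = 1012.
Equity: weight = 469/1012 = 0.4634; cost = 8.9%.
Revolver drawn: weight = 207/1012 = 0.2045; after-tax cost = 9% × (1 − 35%) = 5.8500%.
Subordinated notes: weight = 336/1012 = 0.3320; after-tax cost = 4.4% × (1 − 35%) = 2.8600%.
WACC = 0.4634 × 8.9000% + 0.2045 × 5.8500% + 0.3320 × 2.8600% = 6.2708%.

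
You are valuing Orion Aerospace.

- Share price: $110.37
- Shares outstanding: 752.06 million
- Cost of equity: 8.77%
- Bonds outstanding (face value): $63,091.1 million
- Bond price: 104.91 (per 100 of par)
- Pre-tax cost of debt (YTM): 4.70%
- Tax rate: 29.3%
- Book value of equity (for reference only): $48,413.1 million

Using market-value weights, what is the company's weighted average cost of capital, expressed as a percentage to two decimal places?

Market value of equity E = 110.37 × 752.06m = 83004.8622m. Market value of debt D = 63091.1m × 104.91/100 = 66188.87301m.
Total capital V = 83004.8622 + 66188.87301 = 149193.73521.
Equity: weight = 83004.8622/149193.73521 = 0.5564; cost = 8.77%.
Bonds outstanding: weight = 66188.87301/149193.73521 = 0.4436; after-tax cost = 4.7% × (1 − 29.3%) = 3.3229%.
WACC = 0.5564 × 8.7700% + 0.4436 × 3.3229% = 6.3534%.

6.35%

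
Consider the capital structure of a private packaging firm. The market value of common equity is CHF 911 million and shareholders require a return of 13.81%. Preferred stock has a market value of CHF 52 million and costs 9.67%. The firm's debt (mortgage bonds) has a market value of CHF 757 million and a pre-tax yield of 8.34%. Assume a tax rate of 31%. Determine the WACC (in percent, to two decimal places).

Total capital V = 911 + 52 + 757 = 1720.
Equity: weight = 911/1720 = 0.5297; cost = 13.81%.
Preferred: weight = 52/1720 = 0.0302; cost = 9.67%.
Mortgage bonds: weight = 757/1720 = 0.4401; after-tax cost = 8.34% × (1 − 31%) = 5.7546%.
WACC = 0.5297 × 13.8100% + 0.0302 × 9.6700% + 0.4401 × 5.7546% = 10.1395%.

10.14%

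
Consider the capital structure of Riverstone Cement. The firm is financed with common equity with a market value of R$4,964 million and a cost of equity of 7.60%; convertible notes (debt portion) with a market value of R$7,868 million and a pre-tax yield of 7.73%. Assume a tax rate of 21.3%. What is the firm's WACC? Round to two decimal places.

6.67%

Total capital V = 4964 + 7868 = 12832.
Equity: weight = 4964/12832 = 0.3868; cost = 7.6%.
Convertible notes (debt portion): weight = 7868/12832 = 0.6132; after-tax cost = 7.73% × (1 − 21.3%) = 6.0835%.
WACC = 0.3868 × 7.6000% + 0.6132 × 6.0835% = 6.6702%.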